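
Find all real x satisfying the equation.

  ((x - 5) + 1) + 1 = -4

Step 1. [((x - 5) + 1) + 1 = -4] +1 is outermost — subtract 1 both sides. So sub: (x - 5) + 1 = -5.
Step 2. [(x - 5) + 1 = -5] subtract 1: x sits inside (… + 1) ⇒ sub: x - 5 = -6.
Step 3. [x - 5 = -6] the outer -5 inverts by adding 5, so sub: x = -1.

Answer: x ∈ {-1}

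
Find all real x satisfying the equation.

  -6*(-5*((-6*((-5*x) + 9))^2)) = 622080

Step 1. [-6*(-5*((-6*((-5*x) + 9))^2)) = 622080] -6·(inner) — divide through by -6, so div: -5*((-6*((-5*x) + 9))^2) = -103680.
Step 2. [-5*((-6*((-5*x) + 9))^2) = -103680] -5 out front; divide by -5 ⇒ div: (-6*((-5*x) + 9))^2 = 20736.
Step 3. [(-6*((-5*x) + 9))^2 = 20736] LHS squared, RHS 20736 ≥ 0: apply √ (±), so sqrt: -6*((-5*x) + 9) = 144 or -144.
Step 4. [-6*((-5*x) + 9) = 144 or -144] divide by the outer -6 ⇒ div: (-5*x) + 9 = -24 or 24.
Step 5. [(-5*x) + 9 = -24 or 24] subtract 9: x sits inside (… + 9) ⇒ sub: -5*x = -33 or 15.
Step 6. [-5*x = -33 or 15] divide by the outer -5 ⇒ div: x = 33/5 or -3.

Answer: x ∈ {-3, 33/5}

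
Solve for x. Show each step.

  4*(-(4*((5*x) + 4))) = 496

Step 1. [4*(-(4*((5*x) + 4))) = 496] divide by the outer 4 ⇒ div: -(4*((5*x) + 4)) = 124.
Step 2. [-(4*((5*x) + 4)) = 124] flip signs both sides, so neg: 4*((5*x) + 4) = -124.
Step 3. [4*((5*x) + 4) = -124] LHS = 4·(…); ÷4 both sides ⇒ div: (5*x) + 4 = -31.
Step 4. [(5*x) + 4 = -31] peel the +4: subtract 4 from each side ⇒ sub: 5*x = -35.
Step 5. [5*x = -35] divide by the outer 5, so div: x = -7.

Answer: x ∈ {-7}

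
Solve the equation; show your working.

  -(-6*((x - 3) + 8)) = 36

Step 1. [-(-6*((x - 3) + 8)) = 36] LHS negated; negate both sides, so neg: -6*((x - 3) + 8) = -36.
Step 2. [-6*((x - 3) + 8) = -36] leading coefficient -6: divide by -6. So div: (x - 3) + 8 = 6.
Step 3. [(x - 3) + 8 = 6] peel the +8: subtract 8 from each side. So sub: x - 3 = -2.
Step 4. [x - 3 = -2] the outer -3 inverts by adding 3. So sub: x = 1.

Answer: x ∈ {1}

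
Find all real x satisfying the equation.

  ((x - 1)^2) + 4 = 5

Step 1. [((x - 1)^2) + 4 = 5] subtract 4: x sits inside (… + 4). So sub: (x - 1)^2 = 1.
Step 2. [(x - 1)^2 = 1] 1 ≥ 0, LHS is (·)² — take ±√ ⇒ sqrt: x - 1 = 1 or -1.
Step 3. [x - 1 = 1 or -1] 1 comes off first (add 1) ⇒ sub: x = 2 or 0.

Answer: x ∈ {0, 2}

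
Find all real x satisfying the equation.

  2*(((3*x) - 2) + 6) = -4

Step 1. [2*(((3*x) - 2) + 6) = -4] leading coefficient 2: divide by 2, so div: ((3*x) - 2) + 6 = -2.
Step 2. [((3*x) - 2) + 6 = -2] 6 comes off first (subtract 6). So sub: (3*x) - 2 = -8.
Step 3. [(3*x) - 2 = -8] 2 comes off first (add 2), so sub: 3*x = -6.
Step 4. [3*x = -6] leading coefficient 3: divide by 3, so div: x = -2.

Answer: x ∈ {-2}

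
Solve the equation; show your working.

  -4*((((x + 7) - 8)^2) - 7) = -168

Step 1. [-4*((((x + 7) - 8)^2) - 7) = -168] -4·(inner) — divide through by -4, so div: (((x + 7) - 8)^2) - 7 = 42.
Step 2. [(((x + 7) - 8)^2) - 7 = 42] 7 comes off first (add 7). So sub: ((x + 7) - 8)^2 = 49.
Step 3. [((x + 7) - 8)^2 = 49] LHS squared, RHS 49 ≥ 0: apply √ (±), so sqrt: (x + 7) - 8 = 7 or -7.
Step 4. [(x + 7) - 8 = 7 or -7] -8 is outermost — add 8 both sides, so sub: x + 7 = 15 or 1.
Step 5. [x + 7 = 15 or 1] 7 comes off first (subtract 7). So sub: x = 8 or -6.

Answer: x ∈ {-6, 8}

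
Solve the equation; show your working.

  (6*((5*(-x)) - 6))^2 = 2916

Step 1. [(6*((5*(-x)) - 6))^2 = 2916] LHS squared, RHS 2916 ≥ 0: apply √ (±). So sqrt: 6*((5*(-x)) - 6) = 54 or -54.
Step 2. [6*((5*(-x)) - 6) = 54 or -54] 6 out front; divide by 6 ⇒ div: (5*(-x)) - 6 = 9 or -9.
Step 3. [(5*(-x)) - 6 = 9 or -9] add 6: x sits inside (… - 6), so sub: 5*(-x) = 15 or -3.
Step 4. [5*(-x) = 15 or -3] 5·(inner) — divide through by 5 ⇒ div: -x = 3 or -3/5.
Step 5. [-x = 3 or -3/5] leading − — multiply by −1. So neg: x = -3 or 3/5.

Answer: x ∈ {-3, 3/5}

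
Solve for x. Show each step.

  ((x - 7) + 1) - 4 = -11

Step 1. [((x - 7) + 1) - 4 = -11] 4 comes off first (add 4), so sub: (x - 7) + 1 = -7.
Step 2. [(x - 7) + 1 = -7] the outer +1 inverts by subtracting 1, so sub: x - 7 = -8.
Step 3. [x - 7 = -8] the outer -7 inverts by adding 7, so sub: x = -1.

Answer: x ∈ {-1}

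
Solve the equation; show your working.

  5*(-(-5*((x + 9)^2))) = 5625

Step 1. [5*(-(-5*((x + 9)^2))) = 5625] divide by the outer 5 ⇒ div: -(-5*((x + 9)^2)) = 1125.
Step 2. [-(-5*((x + 9)^2)) = 1125] leading − — multiply by −1, so neg: -5*((x + 9)^2) = -1125.
Step 3. [-5*((x + 9)^2) = -1125] LHS = -5·(…); ÷-5 both sides, so div: (x + 9)^2 = 225.
Step 4. [(x + 9)^2 = 225] LHS squared, RHS 225 ≥ 0: apply √ (±), so sqrt: x + 9 = 15 or -15.
Step 5. [x + 9 = 15 or -15] subtract 9: x sits inside (… + 9) ⇒ sub: x = 6 or -24.

Answer: x ∈ {-24, 6}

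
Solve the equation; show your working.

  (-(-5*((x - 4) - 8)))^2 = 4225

Step 1. [(-(-5*((x - 4) - 8)))^2 = 4225] √ both sides: 4225 ≥ 0 gives two branches, so sqrt: -(-5*((x - 4) - 8)) = 65 or -65.
Step 2. [-(-5*((x - 4) - 8)) = 65 or -65] LHS negated; negate both sides ⇒ neg: -5*((x - 4) - 8) = -65 or 65.
Step 3. [-5*((x - 4) - 8) = -65 or 65] divide by the outer -5. So div: (x - 4) - 8 = 13 or -13.
Step 4. [(x - 4) - 8 = 13 or -13] -8 is outermost — add 8 both sides, so sub: x - 4 = 21 or -5.
Step 5. [x - 4 = 21 or -5] the outer -4 inverts by adding 4 ⇒ sub: x = 25 or -1.

Answer: x ∈ {-1, 25}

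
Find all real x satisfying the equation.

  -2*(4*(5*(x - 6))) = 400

Step 1. [-2*(4*(5*(x - 6))) = 400] divide by the outer -2. So div: 4*(5*(x - 6)) = -200.
Step 2. [4*(5*(x - 6)) = -200] divide by the outer 4. So div: 5*(x - 6) = -50.
Step 3. [5*(x - 6) = -50] divide by the outer 5. So div: x - 6 = -10.
Step 4. [x - 6 = -10] peel the -6: add 6 from each side ⇒ sub: x = -4.

Answer: x ∈ {-4}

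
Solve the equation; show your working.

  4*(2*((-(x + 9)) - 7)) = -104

Step 1. [4*(2*((-(x + 9)) - 7)) = -104] 4·(inner) — divide through by 4, so div: 2*((-(x + 9)) - 7) = -26.
Step 2. [2*((-(x + 9)) - 7) = -26] LHS = 2·(…); ÷2 both sides. So div: (-(x + 9)) - 7 = -13.
Step 3. [(-(x + 9)) - 7 = -13] the outer -7 inverts by adding 7 ⇒ sub: -(x + 9) = -6.
Step 4. [-(x + 9) = -6] leading − — multiply by −1. So neg: x + 9 = 6.
Step 5. [x + 9 = 6] the outer +9 inverts by subtracting 9, so sub: x = -3.

Answer: x ∈ {-3}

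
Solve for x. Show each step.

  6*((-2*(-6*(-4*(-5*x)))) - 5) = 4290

Step 1. [6*((-2*(-6*(-4*(-5*x)))) - 5) = 4290] LHS = 6·(…); ÷6 both sides, so div: (-2*(-6*(-4*(-5*x)))) - 5 = 715.
Step 2. [(-2*(-6*(-4*(-5*x)))) - 5 = 715] -5 is outermost — add 5 both sides, so sub: -2*(-6*(-4*(-5*x))) = 720.
Step 3. [-2*(-6*(-4*(-5*x))) = 720] leading coefficient -2: divide by -2 ⇒ div: -6*(-4*(-5*x)) = -360.
Step 4. [-6*(-4*(-5*x)) = -360] LHS = -6·(…); ÷-6 both sides ⇒ div: -4*(-5*x) = 60.
Step 5. [-4*(-5*x) = 60] -4·(inner) — divide through by -4. So div: -5*x = -15.
Step 6. [-5*x = -15] LHS = -5·(…); ÷-5 both sides, so div: x = 3.

Answer: x ∈ {3}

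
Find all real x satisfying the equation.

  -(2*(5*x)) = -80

Step 1. [-(2*(5*x)) = -80] LHS negated; negate both sides ⇒ neg: 2*(5*x) = 80.
Step 2. [2*(5*x) = 80] divide by the outer 2. So div: 5*x = 40.
Step 3. [5*x = 40] LHS = 5·(…); ÷5 both sides. So div: x = 8.

Answer: x ∈ {8}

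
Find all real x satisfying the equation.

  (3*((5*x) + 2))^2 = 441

Step 1. [(3*((5*x) + 2))^2 = 441] LHS squared, RHS 441 ≥ 0: apply √ (±). So sqrt: 3*((5*x) + 2) = 21 or -21.
Step 2. [3*((5*x) + 2) = 21 or -21] divide by the outer 3 ⇒ div: (5*x) + 2 = 7 or -7.
Step 3. [(5*x) + 2 = 7 or -7] subtract 2: x sits inside (… + 2) ⇒ sub: 5*x = 5 or -9.
Step 4. [5*x = 5 or -9] 5·(inner) — divide through by 5. So div: x = 1 or -9/5.

Answer: x ∈ {-9/5, 1}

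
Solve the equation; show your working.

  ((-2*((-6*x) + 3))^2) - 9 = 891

Step 1. [((-2*((-6*x) + 3))^2) - 9 = 891] peel the -9: add 9 from each side, so sub: (-2*((-6*x) + 3))^2 = 900.
Step 2. [(-2*((-6*x) + 3))^2 = 900] √ both sides: 900 ≥ 0 gives two branches. So sqrt: -2*((-6*x) + 3) = 30 or -30.
Step 3. [-2*((-6*x) + 3) = 30 or -30] -2 out front; divide by -2. So div: (-6*x) + 3 = -15 or 15.
Step 4. [(-6*x) + 3 = -15 or 15] the outer +3 inverts by subtracting 3 ⇒ sub: -6*x = -18 or 12.
Step 5. [-6*x = -18 or 12] LHS = -6·(…); ÷-6 both sides, so div: x = 3 or -2.

Answer: x ∈ {-2, 3}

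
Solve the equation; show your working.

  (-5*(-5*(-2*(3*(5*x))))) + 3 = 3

Step 1. [(-5*(-5*(-2*(3*(5*x))))) + 3 = 3] the outer +3 inverts by subtracting 3, so sub: -5*(-5*(-2*(3*(5*x)))) = 0.
Step 2. [-5*(-5*(-2*(3*(5*x)))) = 0] divide by the outer -5, so div: -5*(-2*(3*(5*x))) = 0.
Step 3. [-5*(-2*(3*(5*x))) = 0] divide by the outer -5 ⇒ div: -2*(3*(5*x)) = 0.
Step 4. [-2*(3*(5*x)) = 0] leading coefficient -2: divide by -2 ⇒ div: 3*(5*x) = 0.
Step 5. [3*(5*x) = 0] 3 out front; divide by 3, so div: 5*x = 0.
Step 6. [5*x = 0] 5·(inner) — divide through by 5, so div: x = 0.

Answer: x ∈ {0}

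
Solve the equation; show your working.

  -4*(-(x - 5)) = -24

Step 1. [-4*(-(x - 5)) = -24] divide by the outer -4. So div: -(x - 5) = 6.
Step 2. [-(x - 5) = 6] leading − — multiply by −1. So neg: x - 5 = -6.
Step 3. [x - 5 = -6] the outer -5 inverts by adding 5 ⇒ sub: x = -1.

Answer: x ∈ {-1}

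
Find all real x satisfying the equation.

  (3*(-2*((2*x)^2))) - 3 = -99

Step 1. [(3*(-2*((2*x)^2))) - 3 = -99] -3 is outermost — add 3 both sides, so sub: 3*(-2*((2*x)^2)) = -96.
Step 2. [3*(-2*((2*x)^2)) = -96] leading coefficient 3: divide by 3 ⇒ div: -2*((2*x)^2) = -32.
Step 3. [-2*((2*x)^2) = -32] LHS = -2·(…); ÷-2 both sides. So div: (2*x)^2 = 16.
Step 4. [(2*x)^2 = 16] √ both sides: 16 ≥ 0 gives two branches. So sqrt: 2*x = 4 or -4.
Step 5. [2*x = 4 or -4] 2 out front; divide by 2. So div: x = 2 or -2.

Answer: x ∈ {-2, 2}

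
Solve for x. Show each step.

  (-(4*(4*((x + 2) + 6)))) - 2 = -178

Step 1. [(-(4*(4*((x + 2) + 6)))) - 2 = -178] 2 comes off first (add 2), so sub: -(4*(4*((x + 2) + 6))) = -176.
Step 2. [-(4*(4*((x + 2) + 6))) = -176] LHS negated; negate both sides. So neg: 4*(4*((x + 2) + 6)) = 176.
Step 3. [4*(4*((x + 2) + 6)) = 176] leading coefficient 4: divide by 4. So div: 4*((x + 2) + 6) = 44.
Step 4. [4*((x + 2) + 6) = 44] LHS = 4·(…); ÷4 both sides, so div: (x + 2) + 6 = 11.
Step 5. [(x + 2) + 6 = 11] the outer +6 inverts by subtracting 6. So sub: x + 2 = 5.
Step 6. [x + 2 = 5] the outer +2 inverts by subtracting 2 ⇒ sub: x = 3.

Answer: x ∈ {3}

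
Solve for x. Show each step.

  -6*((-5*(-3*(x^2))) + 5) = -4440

Step 1. [-6*((-5*(-3*(x^2))) + 5) = -4440] -6·(inner) — divide through by -6, so div: (-5*(-3*(x^2))) + 5 = 740.
Step 2. [(-5*(-3*(x^2))) + 5 = 740] peel the +5: subtract 5 from each side ⇒ sub: -5*(-3*(x^2)) = 735.
Step 3. [-5*(-3*(x^2)) = 735] -5 out front; divide by -5, so div: -3*(x^2) = -147.
Step 4. [-3*(x^2) = -147] LHS = -3·(…); ÷-3 both sides, so div: x^2 = 49.
Step 5. [x^2 = 49] LHS squared, RHS 49 ≥ 0: apply √ (±) ⇒ sqrt: x = 7 or -7.

Answer: x ∈ {-7, 7}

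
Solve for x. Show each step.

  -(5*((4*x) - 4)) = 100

Step 1. [-(5*((4*x) - 4)) = 100] flip signs both sides, so neg: 5*((4*x) - 4) = -100.
Step 2. [5*((4*x) - 4) = -100] LHS = 5·(…); ÷5 both sides, so div: (4*x) - 4 = -20.
Step 3. [(4*x) - 4 = -20] 4 divides every term; factor it out ⇒ factor: x - 1 = -5.
Step 4. [x - 1 = -5] 1 comes off first (add 1) ⇒ sub: x = -4.

Answer: x ∈ {-4}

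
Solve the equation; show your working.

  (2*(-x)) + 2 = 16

Step 1. [(2*(-x)) + 2 = 16] common factor 2 (LHS and 16) — divide through. So factor: (-x) + 1 = 8.
Step 2. [(-x) + 1 = 8] subtract 1: x sits inside (… + 1), so sub: -x = 7.
Step 3. [-x = 7] leading − — multiply by −1, so neg: x = -7.

Answer: x ∈ {-7}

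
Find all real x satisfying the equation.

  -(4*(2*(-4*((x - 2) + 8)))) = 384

Step 1. [-(4*(2*(-4*((x - 2) + 8)))) = 384] LHS negated; negate both sides. So neg: 4*(2*(-4*((x - 2) + 8))) = -384.
Step 2. [4*(2*(-4*((x - 2) + 8))) = -384] 4 out front; divide by 4, so div: 2*(-4*((x - 2) + 8)) = -96.
Step 3. [2*(-4*((x - 2) + 8)) = -96] LHS = 2·(…); ÷2 both sides, so div: -4*((x - 2) + 8) = -48.
Step 4. [-4*((x - 2) + 8) = -48] -4·(inner) — divide through by -4. So div: (x - 2) + 8 = 12.
Step 5. [(x - 2) + 8 = 12] peel the +8: subtract 8 from each side ⇒ sub: x - 2 = 4.
Step 6. [x - 2 = 4] -2 is outermost — add 2 both sides, so sub: x = 6.

Answer: x ∈ {6}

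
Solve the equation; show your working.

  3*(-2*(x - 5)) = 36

Step 1. [3*(-2*(x - 5)) = 36] 3·(inner) — divide through by 3 ⇒ div: -2*(x - 5) = 12.
Step 2. [-2*(x - 5) = 12] -2·(inner) — divide through by -2 ⇒ div: x - 5 = -6.
Step 3. [x - 5 = -6] the outer -5 inverts by adding 5. So sub: x = -1.

Answer: x ∈ {-1}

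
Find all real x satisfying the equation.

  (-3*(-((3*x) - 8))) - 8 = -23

Step 1. [(-3*(-((3*x) - 8))) - 8 = -23] peel the -8: add 8 from each side, so sub: -3*(-((3*x) - 8)) = -15.
Step 2. [-3*(-((3*x) - 8)) = -15] -3 out front; divide by -3, so div: -((3*x) - 8) = 5.
Step 3. [-((3*x) - 8) = 5] leading − — multiply by −1. So neg: (3*x) - 8 = -5.
Step 4. [(3*x) - 8 = -5] the outer -8 inverts by adding 8, so sub: 3*x = 3.
Step 5. [3*x = 3] leading coefficient 3: divide by 3 ⇒ div: x = 1.

Answer: x ∈ {1}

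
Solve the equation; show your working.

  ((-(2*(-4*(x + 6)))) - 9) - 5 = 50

Step 1. [((-(2*(-4*(x + 6)))) - 9) - 5 = 50] peel the -5: add 5 from each side, so sub: (-(2*(-4*(x + 6)))) - 9 = 55.
Step 2. [(-(2*(-4*(x + 6)))) - 9 = 55] add 9: x sits inside (… - 9), so sub: -(2*(-4*(x + 6))) = 64.
Step 3. [-(2*(-4*(x + 6))) = 64] LHS negated; negate both sides, so neg: 2*(-4*(x + 6)) = -64.
Step 4. [2*(-4*(x + 6)) = -64] divide by the outer 2, so div: -4*(x + 6) = -32.
Step 5. [-4*(x + 6) = -32] -4·(inner) — divide through by -4, so div: x + 6 = 8.
Step 6. [x + 6 = 8] subtract 6: x sits inside (… + 6). So sub: x = 2.

Answer: x ∈ {2}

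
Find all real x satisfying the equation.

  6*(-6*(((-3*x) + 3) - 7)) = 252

Step 1. [6*(-6*(((-3*x) + 3) - 7)) = 252] LHS = 6·(…); ÷6 both sides, so div: -6*(((-3*x) + 3) - 7) = 42.
Step 2. [-6*(((-3*x) + 3) - 7) = 42] leading coefficient -6: divide by -6. So div: ((-3*x) + 3) - 7 = -7.
Step 3. [((-3*x) + 3) - 7 = -7] -7 is outermost — add 7 both sides, so sub: (-3*x) + 3 = 0.
Step 4. [(-3*x) + 3 = 0] peel the +3: subtract 3 from each side ⇒ sub: -3*x = -3.
Step 5. [-3*x = -3] LHS = -3·(…); ÷-3 both sides, so div: x = 1.

Answer: x ∈ {1}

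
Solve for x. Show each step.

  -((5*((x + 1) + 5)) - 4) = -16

Step 1. [-((5*((x + 1) + 5)) - 4) = -16] LHS negated; negate both sides. So neg: (5*((x + 1) + 5)) - 4 = 16.
Step 2. [(5*((x + 1) + 5)) - 4 = 16] peel the -4: add 4 from each side, so sub: 5*((x + 1) + 5) = 20.
Step 3. [5*((x + 1) + 5) = 20] 5·(inner) — divide through by 5 ⇒ div: (x + 1) + 5 = 4.
Step 4. [(x + 1) + 5 = 4] the outer +5 inverts by subtracting 5. So sub: x + 1 = -1.
Step 5. [x + 1 = -1] +1 is outermost — subtract 1 both sides, so sub: x = -2.

Answer: x ∈ {-2}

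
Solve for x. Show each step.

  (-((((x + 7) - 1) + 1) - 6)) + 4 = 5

Step 1. [(-((((x + 7) - 1) + 1) - 6)) + 4 = 5] peel the +4: subtract 4 from each side ⇒ sub: -((((x + 7) - 1) + 1) - 6) = 1.
Step 2. [-((((x + 7) - 1) + 1) - 6) = 1] LHS negated; negate both sides, so neg: (((x + 7) - 1) + 1) - 6 = -1.
Step 3. [(((x + 7) - 1) + 1) - 6 = -1] peel the -6: add 6 from each side, so sub: ((x + 7) - 1) + 1 = 5.
Step 4. [((x + 7) - 1) + 1 = 5] subtract 1: x sits inside (… + 1). So sub: (x + 7) - 1 = 4.
Step 5. [(x + 7) - 1 = 4] -1 is outermost — add 1 both sides, so sub: x + 7 = 5.
Step 6. [x + 7 = 5] peel the +7: subtract 7 from each side. So sub: x = -2.

Answer: x ∈ {-2}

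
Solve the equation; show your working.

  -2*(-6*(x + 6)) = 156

Step 1. [-2*(-6*(x + 6)) = 156] LHS = -2·(…); ÷-2 both sides ⇒ div: -6*(x + 6) = -78.
Step 2. [-6*(x + 6) = -78] LHS = -6·(…); ÷-6 both sides. So div: x + 6 = 13.
Step 3. [x + 6 = 13] peel the +6: subtract 6 from each side. So sub: x = 7.

Answer: x ∈ {7}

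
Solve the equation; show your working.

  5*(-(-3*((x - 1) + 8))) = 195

Step 1. [5*(-(-3*((x - 1) + 8))) = 195] LHS = 5·(…); ÷5 both sides, so div: -(-3*((x - 1) + 8)) = 39.
Step 2. [-(-3*((x - 1) + 8)) = 39] leading − — multiply by −1 ⇒ neg: -3*((x - 1) + 8) = -39.
Step 3. [-3*((x - 1) + 8) = -39] -3·(inner) — divide through by -3. So div: (x - 1) + 8 = 13.
Step 4. [(x - 1) + 8 = 13] peel the +8: subtract 8 from each side. So sub: x - 1 = 5.
Step 5. [x - 1 = 5] peel the -1: add 1 from each side, so sub: x = 6.

Answer: x ∈ {6}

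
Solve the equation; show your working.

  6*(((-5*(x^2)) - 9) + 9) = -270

Step 1. [6*(((-5*(x^2)) - 9) + 9) = -270] 6 out front; divide by 6, so div: ((-5*(x^2)) - 9) + 9 = -45.
Step 2. [((-5*(x^2)) - 9) + 9 = -45] subtract 9: x sits inside (… + 9), so sub: (-5*(x^2)) - 9 = -54.
Step 3. [(-5*(x^2)) - 9 = -54] 9 comes off first (add 9). So sub: -5*(x^2) = -45.
Step 4. [-5*(x^2) = -45] leading coefficient -5: divide by -5, so div: x^2 = 9.
Step 5. [x^2 = 9] LHS squared, RHS 9 ≥ 0: apply √ (±). So sqrt: x = 3 or -3.

Answer: x ∈ {-3, 3}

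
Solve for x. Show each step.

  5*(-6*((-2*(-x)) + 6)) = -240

Step 1. [5*(-6*((-2*(-x)) + 6)) = -240] divide by the outer 5 ⇒ div: -6*((-2*(-x)) + 6) = -48.
Step 2. [-6*((-2*(-x)) + 6) = -48] -6 out front; divide by -6. So div: (-2*(-x)) + 6 = 8.
Step 3. [(-2*(-x)) + 6 = 8] common factor -2 (LHS and 8) — divide through. So factor: (-x) - 3 = -4.
Step 4. [(-x) - 3 = -4] peel the -3: add 3 from each side, so sub: -x = -1.
Step 5. [-x = -1] flip signs both sides. So neg: x = 1.

Answer: x ∈ {1}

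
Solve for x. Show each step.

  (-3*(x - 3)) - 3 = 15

Step 1. [(-3*(x - 3)) - 3 = 15] -3 | LHS and -3 | 15: pull -3 out, so factor: (x - 3) + 1 = -5.
Step 2. [(x - 3) + 1 = -5] 1 comes off first (subtract 1), so sub: x - 3 = -6.
Step 3. [x - 3 = -6] peel the -3: add 3 from each side ⇒ sub: x = -3.

Answer: x ∈ {-3}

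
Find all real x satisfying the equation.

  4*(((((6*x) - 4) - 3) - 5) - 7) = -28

Step 1. [4*(((((6*x) - 4) - 3) - 5) - 7) = -28] divide by the outer 4 ⇒ div: ((((6*x) - 4) - 3) - 5) - 7 = -7.
Step 2. [((((6*x) - 4) - 3) - 5) - 7 = -7] -7 is outermost — add 7 both sides. So sub: (((6*x) - 4) - 3) - 5 = 0.
Step 3. [(((6*x) - 4) - 3) - 5 = 0] add 5: x sits inside (… - 5) ⇒ sub: ((6*x) - 4) - 3 = 5.
Step 4. [((6*x) - 4) - 3 = 5] peel the -3: add 3 from each side, so sub: (6*x) - 4 = 8.
Step 5. [(6*x) - 4 = 8] -4 is outermost — add 4 both sides. So sub: 6*x = 12.
Step 6. [6*x = 12] leading coefficient 6: divide by 6, so div: x = 2.

Answer: x ∈ {2}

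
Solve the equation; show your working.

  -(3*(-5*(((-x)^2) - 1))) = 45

Step 1. [-(3*(-5*(((-x)^2) - 1))) = 45] LHS negated; negate both sides, so neg: 3*(-5*(((-x)^2) - 1)) = -45.
Step 2. [3*(-5*(((-x)^2) - 1)) = -45] 3·(inner) — divide through by 3 ⇒ div: -5*(((-x)^2) - 1) = -15.
Step 3. [-5*(((-x)^2) - 1) = -15] -5·(inner) — divide through by -5, so div: ((-x)^2) - 1 = 3.
Step 4. [((-x)^2) - 1 = 3] peel the -1: add 1 from each side. So sub: (-x)^2 = 4.
Step 5. [(-x)^2 = 4] √ both sides: 4 ≥ 0 gives two branches, so sqrt: -x = 2 or -2.
Step 6. [-x = 2 or -2] LHS negated; negate both sides. So neg: x = -2 or 2.

Answer: x ∈ {-2, 2}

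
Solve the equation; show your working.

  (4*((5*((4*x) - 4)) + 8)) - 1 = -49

Step 1. [(4*((5*((4*x) - 4)) + 8)) - 1 = -49] add 1: x sits inside (… - 1). So sub: 4*((5*((4*x) - 4)) + 8) = -48.
Step 2. [4*((5*((4*x) - 4)) + 8) = -48] leading coefficient 4: divide by 4. So div: (5*((4*x) - 4)) + 8 = -12.
Step 3. [(5*((4*x) - 4)) + 8 = -12] 8 comes off first (subtract 8). So sub: 5*((4*x) - 4) = -20.
Step 4. [5*((4*x) - 4) = -20] 5·(inner) — divide through by 5 ⇒ div: (4*x) - 4 = -4.
Step 5. [(4*x) - 4 = -4] 4 divides every term; factor it out ⇒ factor: x - 1 = -1.
Step 6. [x - 1 = -1] the outer -1 inverts by adding 1 ⇒ sub: x = 0.

Answer: x ∈ {0}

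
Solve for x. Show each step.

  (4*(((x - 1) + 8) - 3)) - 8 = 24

Step 1. [(4*(((x - 1) + 8) - 3)) - 8 = 24] 4 | LHS and 4 | 24: pull 4 out, so factor: (((x - 1) + 8) - 3) - 2 = 6.
Step 2. [(((x - 1) + 8) - 3) - 2 = 6] add 2: x sits inside (… - 2), so sub: ((x - 1) + 8) - 3 = 8.
Step 3. [((x - 1) + 8) - 3 = 8] add 3: x sits inside (… - 3), so sub: (x - 1) + 8 = 11.
Step 4. [(x - 1) + 8 = 11] subtract 8: x sits inside (… + 8). So sub: x - 1 = 3.
Step 5. [x - 1 = 3] add 1: x sits inside (… - 1). So sub: x = 4.

Answer: x ∈ {4}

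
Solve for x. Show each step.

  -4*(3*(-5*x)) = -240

Step 1. [-4*(3*(-5*x)) = -240] LHS = -4·(…); ÷-4 both sides ⇒ div: 3*(-5*x) = 60.
Step 2. [3*(-5*x) = 60] leading coefficient 3: divide by 3. So div: -5*x = 20.
Step 3. [-5*x = 20] divide by the outer -5. So div: x = -4.

Answer: x ∈ {-4}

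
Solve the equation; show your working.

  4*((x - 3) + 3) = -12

Step 1. [4*((x - 3) + 3) = -12] divide by the outer 4, so div: (x - 3) + 3 = -3.
Step 2. [(x - 3) + 3 = -3] the outer +3 inverts by subtracting 3 ⇒ sub: x - 3 = -6.
Step 3. [x - 3 = -6] peel the -3: add 3 from each side. So sub: x = -3.

Answer: x ∈ {-3}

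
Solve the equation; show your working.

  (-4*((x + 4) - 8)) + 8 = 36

Step 1. [(-4*((x + 4) - 8)) + 8 = 36] subtract 8: x sits inside (… + 8) ⇒ sub: -4*((x + 4) - 8) = 28.
Step 2. [-4*((x + 4) - 8) = 28] -4 out front; divide by -4 ⇒ div: (x + 4) - 8 = -7.
Step 3. [(x + 4) - 8 = -7] 8 comes off first (add 8) ⇒ sub: x + 4 = 1.
Step 4. [x + 4 = 1] subtract 4: x sits inside (… + 4). So sub: x = -3.

Answer: x ∈ {-3}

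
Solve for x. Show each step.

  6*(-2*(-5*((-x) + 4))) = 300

Step 1. [6*(-2*(-5*((-x) + 4))) = 300] divide by the outer 6. So div: -2*(-5*((-x) + 4)) = 50.
Step 2. [-2*(-5*((-x) + 4)) = 50] LHS = -2·(…); ÷-2 both sides, so div: -5*((-x) + 4) = -25.
Step 3. [-5*((-x) + 4) = -25] -5 out front; divide by -5 ⇒ div: (-x) + 4 = 5.
Step 4. [(-x) + 4 = 5] subtract 4: x sits inside (… + 4) ⇒ sub: -x = 1.
Step 5. [-x = 1] flip signs both sides. So neg: x = -1.

Answer: x ∈ {-1}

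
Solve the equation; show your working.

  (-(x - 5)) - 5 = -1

Step 1. [(-(x - 5)) - 5 = -1] peel the -5: add 5 from each side. So sub: -(x - 5) = 4.
Step 2. [-(x - 5) = 4] flip signs both sides, so neg: x - 5 = -4.
Step 3. [x - 5 = -4] peel the -5: add 5 from each side, so sub: x = 1.

Answer: x ∈ {1}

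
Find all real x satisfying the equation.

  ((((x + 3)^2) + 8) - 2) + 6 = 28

Step 1. [((((x + 3)^2) + 8) - 2) + 6 = 28] subtract 6: x sits inside (… + 6) ⇒ sub: (((x + 3)^2) + 8) - 2 = 22.
Step 2. [(((x + 3)^2) + 8) - 2 = 22] 2 comes off first (add 2) ⇒ sub: ((x + 3)^2) + 8 = 24.
Step 3. [((x + 3)^2) + 8 = 24] subtract 8: x sits inside (… + 8) ⇒ sub: (x + 3)^2 = 16.
Step 4. [(x + 3)^2 = 16] √ both sides: 16 ≥ 0 gives two branches. So sqrt: x + 3 = 4 or -4.
Step 5. [x + 3 = 4 or -4] peel the +3: subtract 3 from each side, so sub: x = 1 or -7.

Answer: x ∈ {-7, 1}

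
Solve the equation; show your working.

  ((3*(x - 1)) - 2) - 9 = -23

Step 1. [((3*(x - 1)) - 2) - 9 = -23] add 9: x sits inside (… - 9), so sub: (3*(x - 1)) - 2 = -14.
Step 2. [(3*(x - 1)) - 2 = -14] add 2: x sits inside (… - 2), so sub: 3*(x - 1) = -12.
Step 3. [3*(x - 1) = -12] 3·(inner) — divide through by 3 ⇒ div: x - 1 = -4.
Step 4. [x - 1 = -4] add 1: x sits inside (… - 1). So sub: x = -3.

Answer: x ∈ {-3}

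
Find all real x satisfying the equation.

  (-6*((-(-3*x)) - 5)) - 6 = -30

Step 1. [(-6*((-(-3*x)) - 5)) - 6 = -30] -6 | LHS and -6 | -30: pull -6 out, so factor: ((-(-3*x)) - 5) + 1 = 5.
Step 2. [((-(-3*x)) - 5) + 1 = 5] peel the +1: subtract 1 from each side ⇒ sub: (-(-3*x)) - 5 = 4.
Step 3. [(-(-3*x)) - 5 = 4] 5 comes off first (add 5), so sub: -(-3*x) = 9.
Step 4. [-(-3*x) = 9] leading − — multiply by −1. So neg: -3*x = -9.
Step 5. [-3*x = -9] divide by the outer -3, so div: x = 3.

Answer: x ∈ {3}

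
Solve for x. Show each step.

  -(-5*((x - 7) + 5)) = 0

Step 1. [-(-5*((x - 7) + 5)) = 0] leading − — multiply by −1, so neg: -5*((x - 7) + 5) = 0.
Step 2. [-5*((x - 7) + 5) = 0] -5 out front; divide by -5, so div: (x - 7) + 5 = 0.
Step 3. [(x - 7) + 5 = 0] subtract 5: x sits inside (… + 5) ⇒ sub: x - 7 = -5.
Step 4. [x - 7 = -5] add 7: x sits inside (… - 7), so sub: x = 2.

Answer: x ∈ {2}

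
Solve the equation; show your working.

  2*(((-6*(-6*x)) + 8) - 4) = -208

Step 1. [2*(((-6*(-6*x)) + 8) - 4) = -208] 2·(inner) — divide through by 2, so div: ((-6*(-6*x)) + 8) - 4 = -104.
Step 2. [((-6*(-6*x)) + 8) - 4 = -104] add 4: x sits inside (… - 4). So sub: (-6*(-6*x)) + 8 = -100.
Step 3. [(-6*(-6*x)) + 8 = -100] +8 is outermost — subtract 8 both sides ⇒ sub: -6*(-6*x) = -108.
Step 4. [-6*(-6*x) = -108] -6 out front; divide by -6, so div: -6*x = 18.
Step 5. [-6*x = 18] leading coefficient -6: divide by -6. So div: x = -3.

Answer: x ∈ {-3}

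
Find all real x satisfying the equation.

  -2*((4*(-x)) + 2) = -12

Step 1. [-2*((4*(-x)) + 2) = -12] LHS = -2·(…); ÷-2 both sides. So div: (4*(-x)) + 2 = 6.
Step 2. [(4*(-x)) + 2 = 6] subtract 2: x sits inside (… + 2). So sub: 4*(-x) = 4.
Step 3. [4*(-x) = 4] 4·(inner) — divide through by 4. So div: -x = 1.
Step 4. [-x = 1] flip signs both sides. So neg: x = -1.

Answer: x ∈ {-1}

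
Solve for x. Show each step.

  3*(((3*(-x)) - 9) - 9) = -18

Step 1. [3*(((3*(-x)) - 9) - 9) = -18] 3·(inner) — divide through by 3 ⇒ div: ((3*(-x)) - 9) - 9 = -6.
Step 2. [((3*(-x)) - 9) - 9 = -6] the outer -9 inverts by adding 9 ⇒ sub: (3*(-x)) - 9 = 3.
Step 3. [(3*(-x)) - 9 = 3] -9 is outermost — add 9 both sides, so sub: 3*(-x) = 12.
Step 4. [3*(-x) = 12] leading coefficient 3: divide by 3. So div: -x = 4.
Step 5. [-x = 4] leading − — multiply by −1 ⇒ neg: x = -4.

Answer: x ∈ {-4}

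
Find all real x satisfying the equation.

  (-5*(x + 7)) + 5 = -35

Step 1. [(-5*(x + 7)) + 5 = -35] -5 divides every term; factor it out, so factor: (x + 7) - 1 = 7.
Step 2. [(x + 7) - 1 = 7] add 1: x sits inside (… - 1), so sub: x + 7 = 8.
Step 3. [x + 7 = 8] +7 is outermost — subtract 7 both sides. So sub: x = 1.

Answer: x ∈ {1}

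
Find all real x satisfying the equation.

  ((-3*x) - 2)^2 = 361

Step 1. [((-3*x) - 2)^2 = 361] 361 ≥ 0, LHS is (·)² — take ±√, so sqrt: (-3*x) - 2 = 19 or -19.
Step 2. [(-3*x) - 2 = 19 or -19] the outer -2 inverts by adding 2 ⇒ sub: -3*x = 21 or -17.
Step 3. [-3*x = 21 or -17] -3 out front; divide by -3. So div: x = -7 or 17/3.

Answer: x ∈ {-7, 17/3}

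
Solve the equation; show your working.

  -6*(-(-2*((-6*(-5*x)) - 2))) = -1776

Step 1. [-6*(-(-2*((-6*(-5*x)) - 2))) = -1776] -6 out front; divide by -6. So div: -(-2*((-6*(-5*x)) - 2)) = 296.
Step 2. [-(-2*((-6*(-5*x)) - 2)) = 296] flip signs both sides. So neg: -2*((-6*(-5*x)) - 2) = -296.
Step 3. [-2*((-6*(-5*x)) - 2) = -296] LHS = -2·(…); ÷-2 both sides. So div: (-6*(-5*x)) - 2 = 148.
Step 4. [(-6*(-5*x)) - 2 = 148] add 2: x sits inside (… - 2), so sub: -6*(-5*x) = 150.
Step 5. [-6*(-5*x) = 150] divide by the outer -6 ⇒ div: -5*x = -25.
Step 6. [-5*x = -25] LHS = -5·(…); ÷-5 both sides, so div: x = 5.

Answer: x ∈ {5}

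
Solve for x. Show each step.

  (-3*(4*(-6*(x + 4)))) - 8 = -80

Step 1. [(-3*(4*(-6*(x + 4)))) - 8 = -80] 8 comes off first (add 8) ⇒ sub: -3*(4*(-6*(x + 4))) = -72.
Step 2. [-3*(4*(-6*(x + 4))) = -72] -3·(inner) — divide through by -3 ⇒ div: 4*(-6*(x + 4)) = 24.
Step 3. [4*(-6*(x + 4)) = 24] leading coefficient 4: divide by 4, so div: -6*(x + 4) = 6.
Step 4. [-6*(x + 4) = 6] -6 out front; divide by -6 ⇒ div: x + 4 = -1.
Step 5. [x + 4 = -1] subtract 4: x sits inside (… + 4) ⇒ sub: x = -5.

Answer: x ∈ {-5}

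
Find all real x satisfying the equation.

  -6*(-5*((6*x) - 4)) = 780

Step 1. [-6*(-5*((6*x) - 4)) = 780] LHS = -6·(…); ÷-6 both sides. So div: -5*((6*x) - 4) = -130.
Step 2. [-5*((6*x) - 4) = -130] leading coefficient -5: divide by -5, so div: (6*x) - 4 = 26.
Step 3. [(6*x) - 4 = 26] peel the -4: add 4 from each side. So sub: 6*x = 30.
Step 4. [6*x = 30] 6·(inner) — divide through by 6 ⇒ div: x = 5.

Answer: x ∈ {5}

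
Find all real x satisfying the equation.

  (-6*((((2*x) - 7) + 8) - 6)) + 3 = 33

Step 1. [(-6*((((2*x) - 7) + 8) - 6)) + 3 = 33] subtract 3: x sits inside (… + 3) ⇒ sub: -6*((((2*x) - 7) + 8) - 6) = 30.
Step 2. [-6*((((2*x) - 7) + 8) - 6) = 30] -6·(inner) — divide through by -6 ⇒ div: (((2*x) - 7) + 8) - 6 = -5.
Step 3. [(((2*x) - 7) + 8) - 6 = -5] 6 comes off first (add 6), so sub: ((2*x) - 7) + 8 = 1.
Step 4. [((2*x) - 7) + 8 = 1] subtract 8: x sits inside (… + 8) ⇒ sub: (2*x) - 7 = -7.
Step 5. [(2*x) - 7 = -7] peel the -7: add 7 from each side, so sub: 2*x = 0.
Step 6. [2*x = 0] LHS = 2·(…); ÷2 both sides, so div: x = 0.

Answer: x ∈ {0}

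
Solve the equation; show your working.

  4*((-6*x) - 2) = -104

Step 1. [4*((-6*x) - 2) = -104] LHS = 4·(…); ÷4 both sides, so div: (-6*x) - 2 = -26.
Step 2. [(-6*x) - 2 = -26] 2 comes off first (add 2). So sub: -6*x = -24.
Step 3. [-6*x = -24] -6 out front; divide by -6. So div: x = 4.

Answer: x ∈ {4}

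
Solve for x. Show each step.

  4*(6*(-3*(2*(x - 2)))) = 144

Step 1. [4*(6*(-3*(2*(x - 2)))) = 144] divide by the outer 4. So div: 6*(-3*(2*(x - 2))) = 36.
Step 2. [6*(-3*(2*(x - 2))) = 36] leading coefficient 6: divide by 6 ⇒ div: -3*(2*(x - 2)) = 6.
Step 3. [-3*(2*(x - 2)) = 6] leading coefficient -3: divide by -3 ⇒ div: 2*(x - 2) = -2.
Step 4. [2*(x - 2) = -2] leading coefficient 2: divide by 2 ⇒ div: x - 2 = -1.
Step 5. [x - 2 = -1] the outer -2 inverts by adding 2. So sub: x = 1.

Answer: x ∈ {1}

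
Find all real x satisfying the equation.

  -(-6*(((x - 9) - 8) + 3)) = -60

Step 1. [-(-6*(((x - 9) - 8) + 3)) = -60] LHS negated; negate both sides, so neg: -6*(((x - 9) - 8) + 3) = 60.
Step 2. [-6*(((x - 9) - 8) + 3) = 60] divide by the outer -6 ⇒ div: ((x - 9) - 8) + 3 = -10.
Step 3. [((x - 9) - 8) + 3 = -10] subtract 3: x sits inside (… + 3), so sub: (x - 9) - 8 = -13.
Step 4. [(x - 9) - 8 = -13] add 8: x sits inside (… - 8). So sub: x - 9 = -5.
Step 5. [x - 9 = -5] peel the -9: add 9 from each side ⇒ sub: x = 4.

Answer: x ∈ {4}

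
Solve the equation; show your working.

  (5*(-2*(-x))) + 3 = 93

Step 1. [(5*(-2*(-x))) + 3 = 93] 3 comes off first (subtract 3). So sub: 5*(-2*(-x)) = 90.
Step 2. [5*(-2*(-x)) = 90] 5 out front; divide by 5 ⇒ div: -2*(-x) = 18.
Step 3. [-2*(-x) = 18] -2·(inner) — divide through by -2, so div: -x = -9.
Step 4. [-x = -9] leading − — multiply by −1 ⇒ neg: x = 9.

Answer: x ∈ {9}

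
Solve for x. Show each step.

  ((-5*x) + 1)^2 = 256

Step 1. [((-5*x) + 1)^2 = 256] √ both sides: 256 ≥ 0 gives two branches, so sqrt: (-5*x) + 1 = 16 or -16.
Step 2. [(-5*x) + 1 = 16 or -16] +1 is outermost — subtract 1 both sides. So sub: -5*x = 15 or -17.
Step 3. [-5*x = 15 or -17] LHS = -5·(…); ÷-5 both sides ⇒ div: x = -3 or 17/5.

Answer: x ∈ {-3, 17/5}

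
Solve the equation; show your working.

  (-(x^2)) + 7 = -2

Step 1. [(-(x^2)) + 7 = -2] subtract 7: x sits inside (… + 7) ⇒ sub: -(x^2) = -9.
Step 2. [-(x^2) = -9] flip signs both sides, so neg: x^2 = 9.
Step 3. [x^2 = 9] LHS squared, RHS 9 ≥ 0: apply √ (±). So sqrt: x = 3 or -3.

Answer: x ∈ {-3, 3}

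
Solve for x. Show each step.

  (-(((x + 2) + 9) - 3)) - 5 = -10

Step 1. [(-(((x + 2) + 9) - 3)) - 5 = -10] 5 comes off first (add 5) ⇒ sub: -(((x + 2) + 9) - 3) = -5.
Step 2. [-(((x + 2) + 9) - 3) = -5] LHS negated; negate both sides. So neg: ((x + 2) + 9) - 3 = 5.
Step 3. [((x + 2) + 9) - 3 = 5] add 3: x sits inside (… - 3). So sub: (x + 2) + 9 = 8.
Step 4. [(x + 2) + 9 = 8] peel the +9: subtract 9 from each side, so sub: x + 2 = -1.
Step 5. [x + 2 = -1] +2 is outermost — subtract 2 both sides ⇒ sub: x = -3.

Answer: x ∈ {-3}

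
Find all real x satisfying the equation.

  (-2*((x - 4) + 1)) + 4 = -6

Step 1. [(-2*((x - 4) + 1)) + 4 = -6] -2 | LHS and -2 | -6: pull -2 out ⇒ factor: ((x - 4) + 1) - 2 = 3.
Step 2. [((x - 4) + 1) - 2 = 3] 2 comes off first (add 2). So sub: (x - 4) + 1 = 5.
Step 3. [(x - 4) + 1 = 5] 1 comes off first (subtract 1) ⇒ sub: x - 4 = 4.
Step 4. [x - 4 = 4] 4 comes off first (add 4) ⇒ sub: x = 8.

Answer: x ∈ {8}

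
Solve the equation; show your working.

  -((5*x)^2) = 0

Step 1. [-((5*x)^2) = 0] leading − — multiply by −1, so neg: (5*x)^2 = 0.
Step 2. [(5*x)^2 = 0] √ both sides: 0 ≥ 0 gives two branches ⇒ sqrt: 5*x = 0.
Step 3. [5*x = 0] 5·(inner) — divide through by 5, so div: x = 0.

Answer: x ∈ {0}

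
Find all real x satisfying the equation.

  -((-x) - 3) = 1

Step 1. [-((-x) - 3) = 1] flip signs both sides ⇒ neg: (-x) - 3 = -1.
Step 2. [(-x) - 3 = -1] add 3: x sits inside (… - 3). So sub: -x = 2.
Step 3. [-x = 2] LHS negated; negate both sides, so neg: x = -2.

Answer: x ∈ {-2}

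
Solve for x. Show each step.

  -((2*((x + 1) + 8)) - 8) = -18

Step 1. [-((2*((x + 1) + 8)) - 8) = -18] LHS negated; negate both sides, so neg: (2*((x + 1) + 8)) - 8 = 18.
Step 2. [(2*((x + 1) + 8)) - 8 = 18] add 8: x sits inside (… - 8), so sub: 2*((x + 1) + 8) = 26.
Step 3. [2*((x + 1) + 8) = 26] 2 out front; divide by 2, so div: (x + 1) + 8 = 13.
Step 4. [(x + 1) + 8 = 13] the outer +8 inverts by subtracting 8. So sub: x + 1 = 5.
Step 5. [x + 1 = 5] +1 is outermost — subtract 1 both sides. So sub: x = 4.

Answer: x ∈ {4}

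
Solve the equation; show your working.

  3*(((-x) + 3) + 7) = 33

Step 1. [3*(((-x) + 3) + 7) = 33] 3·(inner) — divide through by 3. So div: ((-x) + 3) + 7 = 11.
Step 2. [((-x) + 3) + 7 = 11] subtract 7: x sits inside (… + 7). So sub: (-x) + 3 = 4.
Step 3. [(-x) + 3 = 4] subtract 3: x sits inside (… + 3) ⇒ sub: -x = 1.
Step 4. [-x = 1] flip signs both sides, so neg: x = -1.

Answer: x ∈ {-1}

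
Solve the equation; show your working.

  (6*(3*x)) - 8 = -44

Step 1. [(6*(3*x)) - 8 = -44] add 8: x sits inside (… - 8) ⇒ sub: 6*(3*x) = -36.
Step 2. [6*(3*x) = -36] 6·(inner) — divide through by 6, so div: 3*x = -6.
Step 3. [3*x = -6] leading coefficient 3: divide by 3 ⇒ div: x = -2.

Answer: x ∈ {-2}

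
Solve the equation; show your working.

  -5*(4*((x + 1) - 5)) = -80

Step 1. [-5*(4*((x + 1) - 5)) = -80] leading coefficient -5: divide by -5. So div: 4*((x + 1) - 5) = 16.
Step 2. [4*((x + 1) - 5) = 16] 4 out front; divide by 4. So div: (x + 1) - 5 = 4.
Step 3. [(x + 1) - 5 = 4] peel the -5: add 5 from each side. So sub: x + 1 = 9.
Step 4. [x + 1 = 9] subtract 1: x sits inside (… + 1), so sub: x = 8.

Answer: x ∈ {8}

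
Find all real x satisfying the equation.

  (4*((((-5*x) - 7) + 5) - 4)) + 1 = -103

Step 1. [(4*((((-5*x) - 7) + 5) - 4)) + 1 = -103] the outer +1 inverts by subtracting 1, so sub: 4*((((-5*x) - 7) + 5) - 4) = -104.
Step 2. [4*((((-5*x) - 7) + 5) - 4) = -104] LHS = 4·(…); ÷4 both sides. So div: (((-5*x) - 7) + 5) - 4 = -26.
Step 3. [(((-5*x) - 7) + 5) - 4 = -26] add 4: x sits inside (… - 4), so sub: ((-5*x) - 7) + 5 = -22.
Step 4. [((-5*x) - 7) + 5 = -22] peel the +5: subtract 5 from each side ⇒ sub: (-5*x) - 7 = -27.
Step 5. [(-5*x) - 7 = -27] -7 is outermost — add 7 both sides. So sub: -5*x = -20.
Step 6. [-5*x = -20] LHS = -5·(…); ÷-5 both sides ⇒ div: x = 4.

Answer: x ∈ {4}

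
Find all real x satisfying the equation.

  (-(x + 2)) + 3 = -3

Step 1. [(-(x + 2)) + 3 = -3] peel the +3: subtract 3 from each side. So sub: -(x + 2) = -6.
Step 2. [-(x + 2) = -6] leading − — multiply by −1 ⇒ neg: x + 2 = 6.
Step 3. [x + 2 = 6] 2 comes off first (subtract 2), so sub: x = 4.

Answer: x ∈ {4}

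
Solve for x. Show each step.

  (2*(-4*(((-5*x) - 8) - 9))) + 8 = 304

Step 1. [(2*(-4*(((-5*x) - 8) - 9))) + 8 = 304] 2 | LHS and 2 | 304: pull 2 out. So factor: (-4*(((-5*x) - 8) - 9)) + 4 = 152.
Step 2. [(-4*(((-5*x) - 8) - 9)) + 4 = 152] peel the +4: subtract 4 from each side. So sub: -4*(((-5*x) - 8) - 9) = 148.
Step 3. [-4*(((-5*x) - 8) - 9) = 148] LHS = -4·(…); ÷-4 both sides, so div: ((-5*x) - 8) - 9 = -37.
Step 4. [((-5*x) - 8) - 9 = -37] add 9: x sits inside (… - 9). So sub: (-5*x) - 8 = -28.
Step 5. [(-5*x) - 8 = -28] add 8: x sits inside (… - 8), so sub: -5*x = -20.
Step 6. [-5*x = -20] LHS = -5·(…); ÷-5 both sides. So div: x = 4.

Answer: x ∈ {4}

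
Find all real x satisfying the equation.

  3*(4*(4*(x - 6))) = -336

Step 1. [3*(4*(4*(x - 6))) = -336] 3 out front; divide by 3, so div: 4*(4*(x - 6)) = -112.
Step 2. [4*(4*(x - 6)) = -112] 4 out front; divide by 4. So div: 4*(x - 6) = -28.
Step 3. [4*(x - 6) = -28] 4 out front; divide by 4, so div: x - 6 = -7.
Step 4. [x - 6 = -7] peel the -6: add 6 from each side. So sub: x = -1.

Answer: x ∈ {-1}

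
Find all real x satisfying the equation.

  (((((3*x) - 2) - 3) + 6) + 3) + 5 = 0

Step 1. [(((((3*x) - 2) - 3) + 6) + 3) + 5 = 0] subtract 5: x sits inside (… + 5), so sub: ((((3*x) - 2) - 3) + 6) + 3 = -5.
Step 2. [((((3*x) - 2) - 3) + 6) + 3 = -5] subtract 3: x sits inside (… + 3). So sub: (((3*x) - 2) - 3) + 6 = -8.
Step 3. [(((3*x) - 2) - 3) + 6 = -8] 6 comes off first (subtract 6) ⇒ sub: ((3*x) - 2) - 3 = -14.
Step 4. [((3*x) - 2) - 3 = -14] -3 is outermost — add 3 both sides. So sub: (3*x) - 2 = -11.
Step 5. [(3*x) - 2 = -11] add 2: x sits inside (… - 2), so sub: 3*x = -9.
Step 6. [3*x = -9] divide by the outer 3 ⇒ div: x = -3.

Answer: x ∈ {-3}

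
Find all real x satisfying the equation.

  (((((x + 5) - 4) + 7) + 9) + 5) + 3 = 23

Step 1. [(((((x + 5) - 4) + 7) + 9) + 5) + 3 = 23] peel the +3: subtract 3 from each side ⇒ sub: ((((x + 5) - 4) + 7) + 9) + 5 = 20.
Step 2. [((((x + 5) - 4) + 7) + 9) + 5 = 20] 5 comes off first (subtract 5) ⇒ sub: (((x + 5) - 4) + 7) + 9 = 15.
Step 3. [(((x + 5) - 4) + 7) + 9 = 15] +9 is outermost — subtract 9 both sides. So sub: ((x + 5) - 4) + 7 = 6.
Step 4. [((x + 5) - 4) + 7 = 6] +7 is outermost — subtract 7 both sides, so sub: (x + 5) - 4 = -1.
Step 5. [(x + 5) - 4 = -1] add 4: x sits inside (… - 4) ⇒ sub: x + 5 = 3.
Step 6. [x + 5 = 3] subtract 5: x sits inside (… + 5), so sub: x = -2.

Answer: x ∈ {-2}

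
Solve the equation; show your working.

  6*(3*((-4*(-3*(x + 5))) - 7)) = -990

Step 1. [6*(3*((-4*(-3*(x + 5))) - 7)) = -990] 6·(inner) — divide through by 6 ⇒ div: 3*((-4*(-3*(x + 5))) - 7) = -165.
Step 2. [3*((-4*(-3*(x + 5))) - 7) = -165] LHS = 3·(…); ÷3 both sides ⇒ div: (-4*(-3*(x + 5))) - 7 = -55.
Step 3. [(-4*(-3*(x + 5))) - 7 = -55] the outer -7 inverts by adding 7 ⇒ sub: -4*(-3*(x + 5)) = -48.
Step 4. [-4*(-3*(x + 5)) = -48] -4·(inner) — divide through by -4. So div: -3*(x + 5) = 12.
Step 5. [-3*(x + 5) = 12] leading coefficient -3: divide by -3, so div: x + 5 = -4.
Step 6. [x + 5 = -4] the outer +5 inverts by subtracting 5, so sub: x = -9.

Answer: x ∈ {-9}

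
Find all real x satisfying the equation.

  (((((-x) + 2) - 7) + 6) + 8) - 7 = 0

Step 1. [(((((-x) + 2) - 7) + 6) + 8) - 7 = 0] add 7: x sits inside (… - 7). So sub: ((((-x) + 2) - 7) + 6) + 8 = 7.
Step 2. [((((-x) + 2) - 7) + 6) + 8 = 7] peel the +8: subtract 8 from each side, so sub: (((-x) + 2) - 7) + 6 = -1.
Step 3. [(((-x) + 2) - 7) + 6 = -1] subtract 6: x sits inside (… + 6), so sub: ((-x) + 2) - 7 = -7.
Step 4. [((-x) + 2) - 7 = -7] the outer -7 inverts by adding 7 ⇒ sub: (-x) + 2 = 0.
Step 5. [(-x) + 2 = 0] the outer +2 inverts by subtracting 2. So sub: -x = -2.
Step 6. [-x = -2] flip signs both sides ⇒ neg: x = 2.

Answer: x ∈ {2}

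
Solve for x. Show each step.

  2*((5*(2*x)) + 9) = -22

Step 1. [2*((5*(2*x)) + 9) = -22] 2 out front; divide by 2, so div: (5*(2*x)) + 9 = -11.
Step 2. [(5*(2*x)) + 9 = -11] 9 comes off first (subtract 9). So sub: 5*(2*x) = -20.
Step 3. [5*(2*x) = -20] LHS = 5·(…); ÷5 both sides. So div: 2*x = -4.
Step 4. [2*x = -4] 2 out front; divide by 2, so div: x = -2.

Answer: x ∈ {-2}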